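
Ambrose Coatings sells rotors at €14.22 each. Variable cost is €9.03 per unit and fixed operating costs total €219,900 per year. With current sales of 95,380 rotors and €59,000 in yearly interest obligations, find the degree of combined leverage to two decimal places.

At 95,380 units, contribution = 95,380 × €5.19 = €495,022.20.
Subtracting fixed costs: EBIT = €495,022.20 − €219,900 = €275,122.20. Interest = €59,000.00.
DOL = €495,022.20 ÷ €275,122.20 = 1.7993; DFL = €275,122.20 ÷ €216,122.20 = 1.2730.
DCL = DOL × DFL = 1.7993 × 1.2730 = 2.2905.

2.29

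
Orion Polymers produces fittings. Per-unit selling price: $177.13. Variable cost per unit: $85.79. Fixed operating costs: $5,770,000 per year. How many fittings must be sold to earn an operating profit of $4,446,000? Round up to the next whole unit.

Each unit contributes $177.13 − $85.79 = $91.34.
Need Q such that Q × $91.34 − $5,770,000 = $4,446,000, i.e. Q = $10,216,000 / $91.34 = 111,845.85 → 111,846.

111,846 fittings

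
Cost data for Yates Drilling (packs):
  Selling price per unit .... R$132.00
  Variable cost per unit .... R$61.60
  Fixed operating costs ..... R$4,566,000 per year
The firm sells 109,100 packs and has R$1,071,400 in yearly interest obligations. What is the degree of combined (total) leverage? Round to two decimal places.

At 109,100 units, contribution = 109,100 × R$70.40 = R$7,680,640.00.
Operating income = contribution − fixed costs = R$7,680,640.00 − R$4,566,000 = R$3,114,640.00. Interest = R$1,071,400.00.
DOL = R$7,680,640.00 ÷ R$3,114,640.00 = 2.4660; DFL = R$3,114,640.00 ÷ R$2,043,240.00 = 1.5244.
Combined leverage = 2.4660 × 1.5244 = 3.7592.

3.76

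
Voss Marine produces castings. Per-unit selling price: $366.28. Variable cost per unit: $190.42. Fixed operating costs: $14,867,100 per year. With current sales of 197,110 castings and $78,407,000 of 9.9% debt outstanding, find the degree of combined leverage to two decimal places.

2.88

Total contribution margin = 197,110 × $175.86 = $34,663,764.60.
EBIT = $34,663,764.60 − $14,867,100 = $19,796,664.60. Interest = $7,762,293.00, so EBIT − I = $12,034,371.60.
Degree of total leverage = total CM / (EBIT − interest) = $34,663,764.60 / $12,034,371.60 = 2.8804.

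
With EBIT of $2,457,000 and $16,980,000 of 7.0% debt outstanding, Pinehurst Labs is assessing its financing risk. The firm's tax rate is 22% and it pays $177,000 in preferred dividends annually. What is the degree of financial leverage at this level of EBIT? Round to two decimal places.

Annual interest charges come to $1,188,600.00.
Preferred dividends grossed up pre-tax: $177,000 / (1 − 0.22) = $226,923.08.
DFL = EBIT ÷ [EBIT − I − D_p/(1−t)] = $2,457,000 ÷ [$2,457,000 − $1,188,600.00 − $226,923.08] = $2,457,000 ÷ $1,041,476.92 = 2.3591.

2.36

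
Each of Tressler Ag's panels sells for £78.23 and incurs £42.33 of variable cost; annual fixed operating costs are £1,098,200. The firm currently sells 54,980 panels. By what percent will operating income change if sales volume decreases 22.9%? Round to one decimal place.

At 54,980 units, contribution = 54,980 × £35.90 = £1,973,782.00.
Subtracting fixed costs: EBIT = £1,973,782.00 − £1,098,200 = £875,582.00.
DOL = contribution ÷ EBIT = £1,973,782.00 ÷ £875,582.00 = 2.2543.
Operating income changes by 2.2543 × -22.9% = -51.6%.

-51.6%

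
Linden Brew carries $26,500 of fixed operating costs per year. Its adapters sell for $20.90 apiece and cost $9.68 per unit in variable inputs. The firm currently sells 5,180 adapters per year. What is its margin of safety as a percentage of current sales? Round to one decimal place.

54.4%

Each unit contributes $20.90 − $9.68 = $11.22. Break-even units = $26,500 ÷ $11.22 = 2,361.85; break-even revenue = 2,361.85 × $20.90 = $49,362.75.
Current sales = 5,180 × $20.90 = $108,262.00.
Margin of safety = ($108,262.00 − $49,362.75) ÷ $108,262.00 = 54.4%.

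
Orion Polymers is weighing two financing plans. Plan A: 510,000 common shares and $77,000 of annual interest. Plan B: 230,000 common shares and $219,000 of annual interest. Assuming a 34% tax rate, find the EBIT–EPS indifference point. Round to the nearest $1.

$335,643

Set EPS_A = EPS_B: (EBIT − $77,000)(1 − 0.34) ÷ 510,000 = (EBIT − $219,000)(1 − 0.34) ÷ 230,000.
The (1 − t) factor cancels: (EBIT − 77,000) × 230,000 = (EBIT − 219,000) × 510,000.
Solving, EBIT = (219,000·510,000 − 77,000·230,000) / (510,000 − 230,000) = 93,980,000,000 / 280,000 = 335,642.86.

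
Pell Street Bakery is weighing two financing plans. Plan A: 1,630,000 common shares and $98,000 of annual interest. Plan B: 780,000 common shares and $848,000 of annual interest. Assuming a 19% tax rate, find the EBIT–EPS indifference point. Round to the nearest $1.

At indifference, (EBIT − 98,000)(1 − t)/1,630,000 = (EBIT − 848,000)(1 − t)/780,000.
Cancelling (1 − t) and cross-multiplying: 780,000·(EBIT − 98,000) = 1,630,000·(EBIT − 848,000).
EBIT × (1,630,000 − 780,000) = 848,000 × 1,630,000 − 98,000 × 780,000 = 1,305,800,000,000, so EBIT = 1,305,800,000,000 ÷ 850,000 = 1,536,235.29.

$1,536,235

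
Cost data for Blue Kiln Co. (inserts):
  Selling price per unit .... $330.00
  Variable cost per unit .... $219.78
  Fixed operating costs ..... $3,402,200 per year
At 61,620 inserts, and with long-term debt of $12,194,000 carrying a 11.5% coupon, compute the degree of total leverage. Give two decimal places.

Contribution at this volume is 61,620 × $110.22 = $6,791,756.40.
Operating income = contribution − fixed costs = $6,791,756.40 − $3,402,200 = $3,389,556.40. Interest = $1,402,310.00.
DOL = $6,791,756.40 ÷ $3,389,556.40 = 2.0037; DFL = $3,389,556.40 ÷ $1,987,246.40 = 1.7057.
DCL = DOL × DFL = 2.0037 × 1.7057 = 3.4177.

3.42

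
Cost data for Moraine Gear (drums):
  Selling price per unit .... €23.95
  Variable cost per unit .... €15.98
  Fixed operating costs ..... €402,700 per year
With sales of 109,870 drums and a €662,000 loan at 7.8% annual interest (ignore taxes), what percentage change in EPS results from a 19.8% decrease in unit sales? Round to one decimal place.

At 109,870 units, contribution = 109,870 × €7.97 = €875,663.90.
EBIT = €875,663.90 − €402,700 = €472,963.90.
Interest = €51,636.00, so EBIT − I = €421,327.90.
DCL = total CM / (EBIT − I) = €875,663.90 / €421,327.90 = 2.0783.
EPS therefore changes by 2.0783 × (-19.8%) = -41.2%.

-41.2%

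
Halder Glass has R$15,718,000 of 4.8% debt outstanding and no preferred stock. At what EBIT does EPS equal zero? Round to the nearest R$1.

R$754,464

Annual interest = 4.8% × R$15,718,000 = R$754,464.00.
Without preferred stock the financial break-even is simply EBIT = interest = R$754,464.00.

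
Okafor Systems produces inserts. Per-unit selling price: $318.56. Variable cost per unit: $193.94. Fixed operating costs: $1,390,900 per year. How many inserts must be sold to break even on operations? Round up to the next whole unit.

11,162 inserts

Unit CM = price − variable cost = $318.56 − $193.94 = $124.62.
Break-even Q = $1,390,900 / $124.62 = 11,161.13 → 11,162 inserts.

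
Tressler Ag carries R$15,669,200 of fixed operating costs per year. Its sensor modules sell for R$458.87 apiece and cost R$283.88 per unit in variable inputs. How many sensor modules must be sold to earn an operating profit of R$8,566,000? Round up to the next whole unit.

Unit CM = price − variable cost = R$458.87 − R$283.88 = R$174.99.
Required volume = (fixed costs + target profit) ÷ CM = (R$15,669,200 + R$8,566,000) ÷ R$174.99 = 138,494.77, so 138,495 sensor modules.

138,495 sensor modules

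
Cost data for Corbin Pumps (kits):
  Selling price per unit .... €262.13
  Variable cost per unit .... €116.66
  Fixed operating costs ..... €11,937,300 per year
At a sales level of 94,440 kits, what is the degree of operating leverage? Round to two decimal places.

At 94,440 units, contribution = 94,440 × €145.47 = €13,738,186.80.
EBIT = €13,738,186.80 − €11,937,300 = €1,800,886.80.
Degree of operating leverage = €13,738,186.80 / €1,800,886.80 = 7.6286.

7.63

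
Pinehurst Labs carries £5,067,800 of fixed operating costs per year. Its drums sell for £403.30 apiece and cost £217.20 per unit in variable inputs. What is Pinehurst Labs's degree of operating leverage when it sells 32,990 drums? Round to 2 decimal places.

5.73

At 32,990 units, contribution = 32,990 × £186.10 = £6,139,439.00.
Subtracting fixed costs: EBIT = £6,139,439.00 − £5,067,800 = £1,071,639.00.
So DOL = total CM / EBIT = £6,139,439.00 / £1,071,639.00 = 5.7290.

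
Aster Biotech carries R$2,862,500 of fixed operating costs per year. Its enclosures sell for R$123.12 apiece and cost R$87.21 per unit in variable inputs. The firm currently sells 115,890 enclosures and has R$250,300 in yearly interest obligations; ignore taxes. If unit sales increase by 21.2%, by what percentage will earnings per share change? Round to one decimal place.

At 115,890 units, contribution = 115,890 × R$35.91 = R$4,161,609.90.
Subtracting fixed costs: EBIT = R$4,161,609.90 − R$2,862,500 = R$1,299,109.90.
Interest = R$250,300.00, so EBIT − I = R$1,048,809.90.
DCL = total CM / (EBIT − I) = R$4,161,609.90 / R$1,048,809.90 = 3.9679.
%ΔEPS = DCL × %ΔSales = 3.9679 × +21.2% = +84.1%.

+84.1%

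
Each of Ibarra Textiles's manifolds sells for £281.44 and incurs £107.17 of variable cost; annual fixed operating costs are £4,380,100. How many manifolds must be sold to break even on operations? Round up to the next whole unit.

Contribution margin per unit = £281.44 − £107.17 = £174.27.
Break-even volume = fixed costs ÷ CM per unit = £4,380,100 ÷ £174.27 = 25,133.99, so 25,134 manifolds.

25,134 manifolds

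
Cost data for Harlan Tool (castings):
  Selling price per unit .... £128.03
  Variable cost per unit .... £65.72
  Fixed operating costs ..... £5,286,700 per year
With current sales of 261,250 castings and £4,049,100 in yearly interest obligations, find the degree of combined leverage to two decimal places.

At 261,250 units, contribution = 261,250 × £62.31 = £16,278,487.50.
Subtracting fixed costs: EBIT = £16,278,487.50 − £5,286,700 = £10,991,787.50. Interest = £4,049,100.00.
DOL = £16,278,487.50 ÷ £10,991,787.50 = 1.4810; DFL = £10,991,787.50 ÷ £6,942,687.50 = 1.5832.
DCL = DOL × DFL = 1.4810 × 1.5832 = 2.3447.

2.34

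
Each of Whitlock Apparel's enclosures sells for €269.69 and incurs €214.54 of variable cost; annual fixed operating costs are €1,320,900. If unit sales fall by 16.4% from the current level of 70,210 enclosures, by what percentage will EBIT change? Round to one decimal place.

-24.9%

Total contribution margin = 70,210 × €55.15 = €3,872,081.50.
Operating income = contribution − fixed costs = €3,872,081.50 − €1,320,900 = €2,551,181.50.
DOL = contribution ÷ EBIT = €3,872,081.50 ÷ €2,551,181.50 = 1.5178.
Operating income changes by 1.5178 × -16.4% = -24.9%.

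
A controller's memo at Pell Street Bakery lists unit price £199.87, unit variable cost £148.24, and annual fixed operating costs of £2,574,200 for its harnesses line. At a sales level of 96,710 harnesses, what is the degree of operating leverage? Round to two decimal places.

2.06

Total contribution margin = 96,710 × £51.63 = £4,993,137.30.
EBIT = £4,993,137.30 − £2,574,200 = £2,418,937.30.
Degree of operating leverage = £4,993,137.30 / £2,418,937.30 = 2.0642.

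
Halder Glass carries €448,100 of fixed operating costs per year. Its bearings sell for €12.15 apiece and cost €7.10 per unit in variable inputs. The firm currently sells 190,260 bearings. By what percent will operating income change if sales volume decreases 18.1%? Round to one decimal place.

-33.9%

Contribution at this volume is 190,260 × €5.05 = €960,813.00.
Subtracting fixed costs: EBIT = €960,813.00 − €448,100 = €512,713.00.
Degree of operating leverage = €960,813.00 / €512,713.00 = 1.8740.
Operating income changes by 1.8740 × -18.1% = -33.9%.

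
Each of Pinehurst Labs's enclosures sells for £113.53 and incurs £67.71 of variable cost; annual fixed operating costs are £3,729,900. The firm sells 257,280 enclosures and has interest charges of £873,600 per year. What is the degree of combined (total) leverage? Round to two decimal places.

1.64

Contribution at this volume is 257,280 × £45.82 = £11,788,569.60.
Operating income = contribution − fixed costs = £11,788,569.60 − £3,729,900 = £8,058,669.60. Interest = £873,600.00.
DOL = £11,788,569.60 ÷ £8,058,669.60 = 1.4628; DFL = £8,058,669.60 ÷ £7,185,069.60 = 1.1216.
DCL = DOL × DFL = 1.4628 × 1.1216 = 1.6407.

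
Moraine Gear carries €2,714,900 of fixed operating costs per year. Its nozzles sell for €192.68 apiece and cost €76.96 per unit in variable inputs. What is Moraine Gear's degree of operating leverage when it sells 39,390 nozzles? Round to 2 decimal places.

Total contribution margin = 39,390 × €115.72 = €4,558,210.80.
Operating income = contribution − fixed costs = €4,558,210.80 − €2,714,900 = €1,843,310.80.
DOL = contribution ÷ EBIT = €4,558,210.80 ÷ €1,843,310.80 = 2.4728.

2.47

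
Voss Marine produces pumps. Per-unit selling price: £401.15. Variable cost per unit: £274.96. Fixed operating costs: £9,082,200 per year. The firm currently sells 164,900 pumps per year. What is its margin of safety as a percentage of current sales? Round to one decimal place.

56.4%

Unit CM = price − variable cost = £401.15 − £274.96 = £126.19. Break-even units = £9,082,200 ÷ £126.19 = 71,972.42; break-even revenue = 71,972.42 × £401.15 = £28,871,737.30.
Current sales = 164,900 × £401.15 = £66,149,635.00.
Margin of safety = (£66,149,635.00 − £28,871,737.30) ÷ £66,149,635.00 = 56.4%.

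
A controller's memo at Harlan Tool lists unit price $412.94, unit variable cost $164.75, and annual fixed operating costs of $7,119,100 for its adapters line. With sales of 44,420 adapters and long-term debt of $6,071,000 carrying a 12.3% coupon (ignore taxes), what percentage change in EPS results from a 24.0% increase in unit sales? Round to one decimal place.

+83.8%

At 44,420 units, contribution = 44,420 × $248.19 = $11,024,599.80.
EBIT = $11,024,599.80 − $7,119,100 = $3,905,499.80.
Interest = $746,733.00, so EBIT − I = $3,158,766.80.
Degree of combined leverage = contribution ÷ (EBIT − I) = $11,024,599.80 ÷ $3,158,766.80 = 3.4902.
EPS therefore changes by 3.4902 × (+24.0%) = +83.8%.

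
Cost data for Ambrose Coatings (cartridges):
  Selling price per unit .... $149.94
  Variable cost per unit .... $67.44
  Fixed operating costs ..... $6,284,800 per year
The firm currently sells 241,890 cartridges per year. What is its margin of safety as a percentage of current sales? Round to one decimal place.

68.5%

Unit CM = price − variable cost = $149.94 − $67.44 = $82.50. Break-even units = $6,284,800 ÷ $82.50 = 76,179.39; break-even revenue = 76,179.39 × $149.94 = $11,422,338.33.
Current sales = 241,890 × $149.94 = $36,268,986.60.
Margin of safety = ($36,268,986.60 − $11,422,338.33) ÷ $36,268,986.60 = 68.5%.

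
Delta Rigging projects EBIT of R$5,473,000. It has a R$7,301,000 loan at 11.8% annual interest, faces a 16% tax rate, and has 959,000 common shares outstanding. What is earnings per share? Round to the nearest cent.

R$4.04

Interest = R$861,518.00, so EBT = R$5,473,000 − R$861,518.00 = R$4,611,482.00.
Net income = R$4,611,482.00 × (1 − 0.16) = R$3,873,644.88.
EPS = R$3,873,644.88 ÷ 959,000 = R$4.04.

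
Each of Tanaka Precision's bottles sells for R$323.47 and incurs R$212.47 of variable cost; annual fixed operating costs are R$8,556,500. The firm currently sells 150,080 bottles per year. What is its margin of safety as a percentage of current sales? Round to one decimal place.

48.6%

Unit CM = price − variable cost = R$323.47 − R$212.47 = R$111.00. Break-even units = R$8,556,500 ÷ R$111.00 = 77,085.59; break-even revenue = 77,085.59 × R$323.47 = R$24,934,874.37.
Actual sales revenue = 150,080 × R$323.47 = R$48,546,377.60.
Margin of safety = (R$48,546,377.60 − R$24,934,874.37) ÷ R$48,546,377.60 = 48.6%.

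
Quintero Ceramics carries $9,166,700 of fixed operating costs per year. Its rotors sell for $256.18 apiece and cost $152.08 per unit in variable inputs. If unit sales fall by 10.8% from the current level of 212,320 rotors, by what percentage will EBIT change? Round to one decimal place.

Contribution at this volume is 212,320 × $104.10 = $22,102,512.00.
Operating income = contribution − fixed costs = $22,102,512.00 − $9,166,700 = $12,935,812.00.
DOL = contribution ÷ EBIT = $22,102,512.00 ÷ $12,935,812.00 = 1.7086.
Operating income changes by 1.7086 × -10.8% = -18.5%.

-18.5%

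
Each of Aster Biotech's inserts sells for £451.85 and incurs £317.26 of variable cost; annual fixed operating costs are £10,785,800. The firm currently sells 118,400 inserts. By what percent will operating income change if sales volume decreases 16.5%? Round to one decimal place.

Total contribution margin = 118,400 × £134.59 = £15,935,456.00.
Operating income = contribution − fixed costs = £15,935,456.00 − £10,785,800 = £5,149,656.00.
Degree of operating leverage = £15,935,456.00 / £5,149,656.00 = 3.0945.
Operating income changes by 3.0945 × -16.5% = -51.1%.

-51.1%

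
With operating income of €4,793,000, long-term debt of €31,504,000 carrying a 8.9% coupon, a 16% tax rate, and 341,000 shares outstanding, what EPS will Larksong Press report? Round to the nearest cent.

Pre-tax income = €4,793,000 − €2,803,856.00 = €1,989,144.00.
After tax at 16%: net income = €1,989,144.00 × 0.84 = €1,670,880.96.
EPS = €1,670,880.96 ÷ 341,000 = €4.90.

€4.90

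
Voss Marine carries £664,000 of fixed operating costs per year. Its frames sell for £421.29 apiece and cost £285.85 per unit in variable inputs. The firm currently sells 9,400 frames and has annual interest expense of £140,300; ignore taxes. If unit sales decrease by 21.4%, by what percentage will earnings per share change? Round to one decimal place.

Total contribution margin = 9,400 × £135.44 = £1,273,136.00.
Subtracting fixed costs: EBIT = £1,273,136.00 − £664,000 = £609,136.00.
After interest of £140,300.00, pre-tax earnings = £468,836.00.
DCL = total CM / (EBIT − I) = £1,273,136.00 / £468,836.00 = 2.7155.
%ΔEPS = DCL × %ΔSales = 2.7155 × -21.4% = -58.1%.

-58.1%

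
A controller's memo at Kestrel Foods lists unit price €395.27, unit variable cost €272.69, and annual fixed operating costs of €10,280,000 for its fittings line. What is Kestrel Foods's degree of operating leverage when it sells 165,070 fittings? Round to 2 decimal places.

2.03

Total contribution margin = 165,070 × €122.58 = €20,234,280.60.
EBIT = €20,234,280.60 − €10,280,000 = €9,954,280.60.
DOL = contribution ÷ EBIT = €20,234,280.60 ÷ €9,954,280.60 = 2.0327.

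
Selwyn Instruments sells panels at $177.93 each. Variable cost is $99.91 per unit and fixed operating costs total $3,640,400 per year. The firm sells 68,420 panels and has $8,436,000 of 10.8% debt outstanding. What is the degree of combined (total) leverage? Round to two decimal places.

At 68,420 units, contribution = 68,420 × $78.02 = $5,338,128.40.
EBIT = $5,338,128.40 − $3,640,400 = $1,697,728.40. Interest = $911,088.00, so EBIT − I = $786,640.40.
Degree of total leverage = total CM / (EBIT − interest) = $5,338,128.40 / $786,640.40 = 6.7860.

6.79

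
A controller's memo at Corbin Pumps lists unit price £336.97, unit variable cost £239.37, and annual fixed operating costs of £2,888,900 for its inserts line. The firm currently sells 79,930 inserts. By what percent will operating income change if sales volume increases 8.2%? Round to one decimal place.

+13.0%

Contribution at this volume is 79,930 × £97.60 = £7,801,168.00.
Operating income = contribution − fixed costs = £7,801,168.00 − £2,888,900 = £4,912,268.00.
Degree of operating leverage = £7,801,168.00 / £4,912,268.00 = 1.5881.
So EBIT moves 1.5881 × (+8.2%) = +13.0%.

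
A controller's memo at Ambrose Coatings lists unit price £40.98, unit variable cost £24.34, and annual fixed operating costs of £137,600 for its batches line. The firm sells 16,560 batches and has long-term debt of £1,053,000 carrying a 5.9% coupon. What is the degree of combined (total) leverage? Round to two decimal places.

Contribution at this volume is 16,560 × £16.64 = £275,558.40.
Operating income = contribution − fixed costs = £275,558.40 − £137,600 = £137,958.40. Interest = £62,127.00.
DOL = £275,558.40 ÷ £137,958.40 = 1.9974; DFL = £137,958.40 ÷ £75,831.40 = 1.8193.
Combined leverage = 1.9974 × 1.8193 = 3.6339.

3.63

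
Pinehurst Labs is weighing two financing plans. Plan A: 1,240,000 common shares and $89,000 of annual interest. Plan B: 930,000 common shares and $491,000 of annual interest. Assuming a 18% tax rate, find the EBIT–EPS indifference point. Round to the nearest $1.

$1,697,000

Set EPS_A = EPS_B: (EBIT − $89,000)(1 − 0.18) ÷ 1,240,000 = (EBIT − $491,000)(1 − 0.18) ÷ 930,000.
The (1 − t) factor cancels: (EBIT − 89,000) × 930,000 = (EBIT − 491,000) × 1,240,000.
Solving, EBIT = (491,000·1,240,000 − 89,000·930,000) / (1,240,000 − 930,000) = 526,070,000,000 / 310,000 = 1,697,000.00.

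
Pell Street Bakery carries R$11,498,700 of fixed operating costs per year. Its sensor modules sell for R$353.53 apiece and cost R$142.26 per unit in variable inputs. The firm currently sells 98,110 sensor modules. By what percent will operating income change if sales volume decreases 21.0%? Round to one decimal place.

At 98,110 units, contribution = 98,110 × R$211.27 = R$20,727,699.70.
EBIT = R$20,727,699.70 − R$11,498,700 = R$9,228,999.70.
DOL = contribution ÷ EBIT = R$20,727,699.70 ÷ R$9,228,999.70 = 2.2459.
%ΔEBIT = DOL × %ΔSales = 2.2459 × -21.0% = -47.2%.

-47.2%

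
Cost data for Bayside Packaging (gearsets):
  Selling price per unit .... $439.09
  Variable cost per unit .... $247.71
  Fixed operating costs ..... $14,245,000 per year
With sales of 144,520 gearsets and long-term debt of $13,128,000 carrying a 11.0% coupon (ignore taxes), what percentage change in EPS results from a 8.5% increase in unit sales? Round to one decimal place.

Contribution at this volume is 144,520 × $191.38 = $27,658,237.60.
Subtracting fixed costs: EBIT = $27,658,237.60 − $14,245,000 = $13,413,237.60.
Interest = $1,444,080.00, so EBIT − I = $11,969,157.60.
Degree of combined leverage = contribution ÷ (EBIT − I) = $27,658,237.60 ÷ $11,969,157.60 = 2.3108.
%ΔEPS = DCL × %ΔSales = 2.3108 × +8.5% = +19.6%.

+19.6%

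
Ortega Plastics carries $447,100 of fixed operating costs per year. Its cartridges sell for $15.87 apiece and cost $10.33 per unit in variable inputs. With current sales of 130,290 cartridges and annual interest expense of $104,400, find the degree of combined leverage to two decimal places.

4.24

Total contribution margin = 130,290 × $5.54 = $721,806.60.
Operating income = contribution − fixed costs = $721,806.60 − $447,100 = $274,706.60. Interest = $104,400.00, so EBIT − I = $170,306.60.
Degree of total leverage = total CM / (EBIT − interest) = $721,806.60 / $170,306.60 = 4.2383.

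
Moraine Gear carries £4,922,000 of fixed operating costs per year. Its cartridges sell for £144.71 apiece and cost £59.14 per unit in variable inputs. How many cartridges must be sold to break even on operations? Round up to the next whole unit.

Unit CM = price − variable cost = £144.71 − £59.14 = £85.57.
Break-even volume = fixed costs ÷ CM per unit = £4,922,000 ÷ £85.57 = 57,520.16, so 57,521 cartridges.

57,521 cartridges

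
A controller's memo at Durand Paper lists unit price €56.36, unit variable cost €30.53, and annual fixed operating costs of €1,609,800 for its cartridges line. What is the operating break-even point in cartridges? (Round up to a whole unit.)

62,323 cartridges

Contribution margin per unit = €56.36 − €30.53 = €25.83.
Units to break even: €1,609,800 ÷ €25.83 = 62,322.88, rounded up to 62,323.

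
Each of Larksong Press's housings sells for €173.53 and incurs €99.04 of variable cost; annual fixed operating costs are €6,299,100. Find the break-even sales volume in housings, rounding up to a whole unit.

84,564 housings

Each unit contributes €173.53 − €99.04 = €74.49.
Break-even volume = fixed costs ÷ CM per unit = €6,299,100 ÷ €74.49 = 84,563.03, so 84,564 housings.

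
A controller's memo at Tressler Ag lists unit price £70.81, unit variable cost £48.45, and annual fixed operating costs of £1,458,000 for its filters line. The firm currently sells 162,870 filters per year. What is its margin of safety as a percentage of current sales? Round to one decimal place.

60.0%

Each unit contributes £70.81 − £48.45 = £22.36. Break-even units = £1,458,000 ÷ £22.36 = 65,205.72; break-even revenue = 65,205.72 × £70.81 = £4,617,217.35.
Actual sales revenue = 162,870 × £70.81 = £11,532,824.70.
Margin of safety = (£11,532,824.70 − £4,617,217.35) ÷ £11,532,824.70 = 60.0%.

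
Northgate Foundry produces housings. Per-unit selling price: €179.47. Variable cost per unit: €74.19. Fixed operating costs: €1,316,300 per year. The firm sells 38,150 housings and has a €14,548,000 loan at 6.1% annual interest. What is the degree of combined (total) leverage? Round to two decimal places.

2.22

Contribution at this volume is 38,150 × €105.28 = €4,016,432.00.
Operating income = contribution − fixed costs = €4,016,432.00 − €1,316,300 = €2,700,132.00. Interest = €887,428.00.
DOL = €4,016,432.00 ÷ €2,700,132.00 = 1.4875; DFL = €2,700,132.00 ÷ €1,812,704.00 = 1.4896.
DCL = DOL × DFL = 1.4875 × 1.4896 = 2.2158.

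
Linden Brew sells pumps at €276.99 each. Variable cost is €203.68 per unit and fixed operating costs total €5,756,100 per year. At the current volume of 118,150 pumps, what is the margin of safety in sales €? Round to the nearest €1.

Each unit contributes €276.99 − €203.68 = €73.31. Break-even units = €5,756,100 ÷ €73.31 = 78,517.26; break-even revenue = 78,517.26 × €276.99 = €21,748,494.60.
Current sales = 118,150 × €276.99 = €32,726,368.50.
Margin of safety = €32,726,368.50 − €21,748,494.60 = €10,977,874.

€10,977,874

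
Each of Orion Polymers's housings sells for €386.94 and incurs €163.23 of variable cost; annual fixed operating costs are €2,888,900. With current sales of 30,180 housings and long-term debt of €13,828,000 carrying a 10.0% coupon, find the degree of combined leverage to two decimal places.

2.72

At 30,180 units, contribution = 30,180 × €223.71 = €6,751,567.80.
Subtracting fixed costs: EBIT = €6,751,567.80 − €2,888,900 = €3,862,667.80. Interest = €1,382,800.00, so EBIT − I = €2,479,867.80.
DCL = contribution ÷ (EBIT − I) = €6,751,567.80 ÷ €2,479,867.80 = 2.7226.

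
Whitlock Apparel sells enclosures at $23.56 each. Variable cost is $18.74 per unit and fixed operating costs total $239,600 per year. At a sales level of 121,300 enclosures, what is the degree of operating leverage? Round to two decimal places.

At 121,300 units, contribution = 121,300 × $4.82 = $584,666.00.
EBIT = $584,666.00 − $239,600 = $345,066.00.
Degree of operating leverage = $584,666.00 / $345,066.00 = 1.6944.

1.69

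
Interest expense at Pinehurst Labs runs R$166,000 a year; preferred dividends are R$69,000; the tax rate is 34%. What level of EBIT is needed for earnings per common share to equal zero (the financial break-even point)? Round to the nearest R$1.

R$270,545

Grossing the preferred dividend up to pre-tax terms: R$69,000 / (1 − 0.34) = R$104,545.45.
EPS = 0 when EBIT covers interest plus the pre-tax preferred burden: R$166,000 + R$104,545.45 = R$270,545.45.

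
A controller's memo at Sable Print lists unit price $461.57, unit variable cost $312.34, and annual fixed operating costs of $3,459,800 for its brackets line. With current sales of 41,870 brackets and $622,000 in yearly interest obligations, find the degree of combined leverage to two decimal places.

At 41,870 units, contribution = 41,870 × $149.23 = $6,248,260.10.
EBIT = $6,248,260.10 − $3,459,800 = $2,788,460.10. Interest = $622,000.00, so EBIT − I = $2,166,460.10.
DCL = contribution ÷ (EBIT − I) = $6,248,260.10 ÷ $2,166,460.10 = 2.8841.

2.88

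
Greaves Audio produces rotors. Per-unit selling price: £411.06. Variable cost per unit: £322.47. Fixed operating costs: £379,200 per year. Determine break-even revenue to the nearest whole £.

Contribution margin per unit = £411.06 − £322.47 = £88.59, a CM ratio of £88.59 ÷ £411.06 = 0.2155.
Break-even revenue = fixed costs × price ÷ CM = £379,200 × £411.06 ÷ £88.59 = £1,759,498.

£1,759,498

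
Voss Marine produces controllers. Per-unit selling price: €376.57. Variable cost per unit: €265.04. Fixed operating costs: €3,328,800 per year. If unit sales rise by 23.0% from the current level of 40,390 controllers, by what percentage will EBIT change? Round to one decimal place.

Contribution at this volume is 40,390 × €111.53 = €4,504,696.70.
Subtracting fixed costs: EBIT = €4,504,696.70 − €3,328,800 = €1,175,896.70.
DOL = contribution ÷ EBIT = €4,504,696.70 ÷ €1,175,896.70 = 3.8309.
Operating income changes by 3.8309 × +23.0% = +88.1%.

+88.1%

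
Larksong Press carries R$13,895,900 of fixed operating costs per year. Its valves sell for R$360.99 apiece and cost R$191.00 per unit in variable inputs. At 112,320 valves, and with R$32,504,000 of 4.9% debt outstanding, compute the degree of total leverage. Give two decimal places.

5.30

Total contribution margin = 112,320 × R$169.99 = R$19,093,276.80.
Subtracting fixed costs: EBIT = R$19,093,276.80 − R$13,895,900 = R$5,197,376.80. Interest = R$1,592,696.00.
DOL = R$19,093,276.80 ÷ R$5,197,376.80 = 3.6736; DFL = R$5,197,376.80 ÷ R$3,604,680.80 = 1.4418.
Combined leverage = 3.6736 × 1.4418 = 5.2966.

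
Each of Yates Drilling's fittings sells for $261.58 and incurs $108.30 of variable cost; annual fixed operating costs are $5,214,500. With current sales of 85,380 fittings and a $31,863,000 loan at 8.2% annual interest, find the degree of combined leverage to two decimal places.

Total contribution margin = 85,380 × $153.28 = $13,087,046.40.
Subtracting fixed costs: EBIT = $13,087,046.40 − $5,214,500 = $7,872,546.40. Interest = $2,612,766.00, so EBIT − I = $5,259,780.40.
DCL = contribution ÷ (EBIT − I) = $13,087,046.40 ÷ $5,259,780.40 = 2.4881.

2.49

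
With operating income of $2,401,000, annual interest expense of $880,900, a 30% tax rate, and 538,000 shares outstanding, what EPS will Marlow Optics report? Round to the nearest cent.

Pre-tax income = $2,401,000 − $880,900.00 = $1,520,100.00.
After tax at 30%: net income = $1,520,100.00 × 0.70 = $1,064,070.00.
EPS = $1,064,070.00 ÷ 538,000 = $1.98.

$1.98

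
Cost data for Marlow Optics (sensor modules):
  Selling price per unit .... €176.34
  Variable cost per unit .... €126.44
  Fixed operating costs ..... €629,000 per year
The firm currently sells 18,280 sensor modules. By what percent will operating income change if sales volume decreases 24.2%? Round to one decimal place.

-78.0%

Contribution at this volume is 18,280 × €49.90 = €912,172.00.
Subtracting fixed costs: EBIT = €912,172.00 − €629,000 = €283,172.00.
So DOL = total CM / EBIT = €912,172.00 / €283,172.00 = 3.2213.
So EBIT moves 3.2213 × (-24.2%) = -78.0%.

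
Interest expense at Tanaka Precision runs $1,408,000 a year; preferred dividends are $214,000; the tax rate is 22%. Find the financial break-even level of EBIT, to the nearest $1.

$1,682,359

Preferred dividends are paid after tax, so their pre-tax equivalent is $214,000 ÷ (1 − 0.22) = $274,358.97.
Financial break-even EBIT = interest + D_p ÷ (1 − t) = $1,408,000 + $274,358.97 = $1,682,358.97.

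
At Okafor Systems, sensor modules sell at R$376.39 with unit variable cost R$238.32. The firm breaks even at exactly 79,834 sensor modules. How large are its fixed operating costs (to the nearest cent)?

Unit CM = price − variable cost = R$376.39 − R$238.32 = R$138.07.
Fixed costs = break-even units × CM = 79,834 × R$138.07 = R$11,022,680.38.

R$11,022,680.38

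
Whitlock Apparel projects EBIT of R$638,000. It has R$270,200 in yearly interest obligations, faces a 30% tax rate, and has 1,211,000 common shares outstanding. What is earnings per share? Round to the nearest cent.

Interest = R$270,200.00, so EBT = R$638,000 − R$270,200.00 = R$367,800.00.
After tax at 30%: net income = R$367,800.00 × 0.70 = R$257,460.00.
Per share: R$257,460.00 / 1,211,000 shares = R$0.21.

R$0.21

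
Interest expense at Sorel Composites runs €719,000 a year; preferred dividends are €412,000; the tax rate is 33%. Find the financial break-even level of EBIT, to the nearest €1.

Grossing the preferred dividend up to pre-tax terms: €412,000 / (1 − 0.33) = €614,925.37.
Financial break-even EBIT = interest + D_p ÷ (1 − t) = €719,000 + €614,925.37 = €1,333,925.37.

€1,333,925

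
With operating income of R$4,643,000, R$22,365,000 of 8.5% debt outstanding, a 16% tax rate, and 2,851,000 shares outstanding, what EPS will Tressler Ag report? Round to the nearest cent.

Interest = R$1,901,025.00, so EBT = R$4,643,000 − R$1,901,025.00 = R$2,741,975.00.
Net income = R$2,741,975.00 × (1 − 0.16) = R$2,303,259.00.
EPS = R$2,303,259.00 ÷ 2,851,000 = R$0.81.

R$0.81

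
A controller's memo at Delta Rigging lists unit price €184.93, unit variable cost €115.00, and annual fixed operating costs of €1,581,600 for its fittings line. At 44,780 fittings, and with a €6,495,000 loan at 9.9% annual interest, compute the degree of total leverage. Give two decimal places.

3.45

Contribution at this volume is 44,780 × €69.93 = €3,131,465.40.
Subtracting fixed costs: EBIT = €3,131,465.40 − €1,581,600 = €1,549,865.40. Interest = €643,005.00.
DOL = €3,131,465.40 ÷ €1,549,865.40 = 2.0205; DFL = €1,549,865.40 ÷ €906,860.40 = 1.7090.
DCL = DOL × DFL = 2.0205 × 1.7090 = 3.4530.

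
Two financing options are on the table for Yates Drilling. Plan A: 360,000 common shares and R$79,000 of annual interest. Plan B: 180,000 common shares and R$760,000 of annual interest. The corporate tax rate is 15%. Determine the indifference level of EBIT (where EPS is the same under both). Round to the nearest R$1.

R$1,441,000

Set EPS_A = EPS_B: (EBIT − R$79,000)(1 − 0.15) ÷ 360,000 = (EBIT − R$760,000)(1 − 0.15) ÷ 180,000.
Cancelling (1 − t) and cross-multiplying: 180,000·(EBIT − 79,000) = 360,000·(EBIT − 760,000).
Solving, EBIT = (760,000·360,000 − 79,000·180,000) / (360,000 − 180,000) = 259,380,000,000 / 180,000 = 1,441,000.00.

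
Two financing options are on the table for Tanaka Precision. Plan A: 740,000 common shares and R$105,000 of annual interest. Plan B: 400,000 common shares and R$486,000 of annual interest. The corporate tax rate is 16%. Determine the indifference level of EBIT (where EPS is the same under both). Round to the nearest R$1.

At indifference, (EBIT − 105,000)(1 − t)/740,000 = (EBIT − 486,000)(1 − t)/400,000.
Cancelling (1 − t) and cross-multiplying: 400,000·(EBIT − 105,000) = 740,000·(EBIT − 486,000).
EBIT × (740,000 − 400,000) = 486,000 × 740,000 − 105,000 × 400,000 = 317,640,000,000, so EBIT = 317,640,000,000 ÷ 340,000 = 934,235.29.

R$934,235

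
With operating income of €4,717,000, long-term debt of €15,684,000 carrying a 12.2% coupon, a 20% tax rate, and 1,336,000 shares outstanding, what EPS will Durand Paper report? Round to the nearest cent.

Interest = €1,913,448.00, so EBT = €4,717,000 − €1,913,448.00 = €2,803,552.00.
After tax at 20%: net income = €2,803,552.00 × 0.80 = €2,242,841.60.
Per share: €2,242,841.60 / 1,336,000 shares = €1.68.

€1.68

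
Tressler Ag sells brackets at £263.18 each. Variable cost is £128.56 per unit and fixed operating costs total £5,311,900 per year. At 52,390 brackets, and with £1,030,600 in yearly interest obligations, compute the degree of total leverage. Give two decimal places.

9.93

At 52,390 units, contribution = 52,390 × £134.62 = £7,052,741.80.
Operating income = contribution − fixed costs = £7,052,741.80 − £5,311,900 = £1,740,841.80. Interest = £1,030,600.00.
DOL = £7,052,741.80 ÷ £1,740,841.80 = 4.0513; DFL = £1,740,841.80 ÷ £710,241.80 = 2.4511.
DCL = DOL × DFL = 4.0513 × 2.4511 = 9.9301.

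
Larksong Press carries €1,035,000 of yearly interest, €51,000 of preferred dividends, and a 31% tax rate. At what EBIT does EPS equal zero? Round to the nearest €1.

Preferred dividends are paid after tax, so their pre-tax equivalent is €51,000 ÷ (1 − 0.31) = €73,913.04.
Financial break-even EBIT = interest + D_p ÷ (1 − t) = €1,035,000 + €73,913.04 = €1,108,913.04.

€1,108,913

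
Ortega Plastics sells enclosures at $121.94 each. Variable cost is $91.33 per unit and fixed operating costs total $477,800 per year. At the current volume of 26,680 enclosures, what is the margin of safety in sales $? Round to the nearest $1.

$1,349,964

Unit CM = price − variable cost = $121.94 − $91.33 = $30.61. Break-even units = $477,800 ÷ $30.61 = 15,609.28; break-even revenue = 15,609.28 × $121.94 = $1,903,395.36.
Actual sales revenue = 26,680 × $121.94 = $3,253,359.20.
Margin of safety = $3,253,359.20 − $1,903,395.36 = $1,349,964.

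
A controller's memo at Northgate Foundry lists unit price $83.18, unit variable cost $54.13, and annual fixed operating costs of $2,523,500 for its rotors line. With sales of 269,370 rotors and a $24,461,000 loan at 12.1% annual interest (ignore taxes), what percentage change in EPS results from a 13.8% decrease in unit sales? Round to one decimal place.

-46.1%

Total contribution margin = 269,370 × $29.05 = $7,825,198.50.
EBIT = $7,825,198.50 − $2,523,500 = $5,301,698.50.
Interest = $2,959,781.00, so EBIT − I = $2,341,917.50.
Degree of combined leverage = contribution ÷ (EBIT − I) = $7,825,198.50 ÷ $2,341,917.50 = 3.3414.
%ΔEPS = DCL × %ΔSales = 3.3414 × -13.8% = -46.1%.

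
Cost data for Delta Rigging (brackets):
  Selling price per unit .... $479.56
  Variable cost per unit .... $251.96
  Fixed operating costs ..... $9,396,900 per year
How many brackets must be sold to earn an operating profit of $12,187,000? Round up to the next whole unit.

Unit CM = price − variable cost = $479.56 − $251.96 = $227.60.
Units = (FC + target) / CM = ($9,396,900 + $12,187,000) / $227.60 = 94,832.60, so 94,833 brackets.

94,833 brackets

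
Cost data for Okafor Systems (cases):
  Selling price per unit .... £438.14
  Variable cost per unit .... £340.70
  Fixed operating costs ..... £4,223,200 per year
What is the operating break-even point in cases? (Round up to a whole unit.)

Contribution margin per unit = £438.14 − £340.70 = £97.44.
Break-even volume = fixed costs ÷ CM per unit = £4,223,200 ÷ £97.44 = 43,341.54, so 43,342 cases.

43,342 cases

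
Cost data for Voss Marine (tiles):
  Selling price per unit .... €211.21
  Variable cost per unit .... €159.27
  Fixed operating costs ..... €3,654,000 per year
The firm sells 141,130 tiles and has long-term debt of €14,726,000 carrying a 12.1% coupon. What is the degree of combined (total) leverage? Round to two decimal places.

Contribution at this volume is 141,130 × €51.94 = €7,330,292.20.
Subtracting fixed costs: EBIT = €7,330,292.20 − €3,654,000 = €3,676,292.20. Interest = €1,781,846.00.
DOL = €7,330,292.20 ÷ €3,676,292.20 = 1.9939; DFL = €3,676,292.20 ÷ €1,894,446.20 = 1.9406.
Combined leverage = 1.9939 × 1.9406 = 3.8694.

3.87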